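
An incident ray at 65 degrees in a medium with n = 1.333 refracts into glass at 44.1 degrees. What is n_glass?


Apply Snell's law: n1 * sin(theta1) = n2 * sin(theta2)
  n2 = n1 * sin(theta1) / sin(theta2)
  sin(65) = 0.906308
  sin(44.1) = 0.695913
  n2 = 1.333 * 0.906308 / 0.695913 = 1.736

1.736


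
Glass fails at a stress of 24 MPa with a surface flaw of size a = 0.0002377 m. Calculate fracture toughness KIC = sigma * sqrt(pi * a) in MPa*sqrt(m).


Fracture toughness: KIC = sigma * sqrt(pi * a)
  pi * a = pi * 0.0002377 = 0.000746757
  sqrt(pi * a) = 0.027327
  KIC = 24 * 0.027327 = 0.656 MPa*sqrt(m)

0.656 MPa*sqrt(m)


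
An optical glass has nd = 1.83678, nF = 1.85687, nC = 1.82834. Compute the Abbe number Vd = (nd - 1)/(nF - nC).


Abbe number formula: Vd = (nd - 1) / (nF - nC)
  nd - 1 = 1.83678 - 1 = 0.83678
  nF - nC = 1.85687 - 1.82834 = 0.02853
  Vd = 0.83678 / 0.02853 = 29.33

29.33


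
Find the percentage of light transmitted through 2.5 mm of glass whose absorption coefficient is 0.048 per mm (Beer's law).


Beer-Lambert law: T = exp(-alpha * thickness)
  exponent = -0.048 * 2.5 = -0.12
  T = exp(-0.12) = 0.8869
  Percentage = 0.8869 * 100 = 88.69%

88.69%


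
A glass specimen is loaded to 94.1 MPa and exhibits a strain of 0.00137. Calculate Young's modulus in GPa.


Young's modulus: E = stress / strain
  E = 94.1 MPa / 0.00137 = 68686.13 MPa
Convert to GPa: 68686.13 / 1000 = 68.69 GPa

68.69 GPa


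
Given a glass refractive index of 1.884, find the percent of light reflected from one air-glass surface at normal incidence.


Fresnel reflectance at normal incidence:
  R = ((n - 1)/(n + 1))^2
  (n - 1)/(n + 1) = (1.884 - 1)/(1.884 + 1) = 0.306519
  R = 0.306519^2 = 0.0939539
  R(%) = 0.0939539 * 100 = 9.395%

9.395%


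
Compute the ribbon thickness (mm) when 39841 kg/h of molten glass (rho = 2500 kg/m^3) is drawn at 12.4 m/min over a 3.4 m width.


Ribbon cross-section from mass balance:
  Volume rate = throughput / density = 39841 / 2500 = 15.9364 m^3/h
  thickness = volume rate / (speed * 60 * width), i.e.
  thickness = throughput / (60 * speed * width * density) * 1000
  thickness = 39841 / (60 * 12.4 * 3.4 * 2500) * 1000 = 6.3 mm

6.3 mm


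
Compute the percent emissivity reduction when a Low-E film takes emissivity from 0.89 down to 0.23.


Percentage reduction = (1 - coated/uncoated) * 100
  Ratio = 0.23 / 0.89 = 0.2584
  Reduction = (1 - 0.2584) * 100 = 74.2%

74.2%


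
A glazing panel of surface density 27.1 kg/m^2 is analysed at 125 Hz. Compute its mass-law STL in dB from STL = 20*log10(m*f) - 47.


Mass law: STL = 20 * log10(m * f) - 47
  m * f = 27.1 * 125 = 3387.5
  log10(3387.5) = 3.52988
  STL = 20 * 3.52988 - 47 = 70.5976 - 47 = 23.6 dB

23.6 dB


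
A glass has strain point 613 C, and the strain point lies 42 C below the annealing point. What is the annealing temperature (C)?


T_anneal = T_strain + gap:
  T_anneal = 613 + 42 = 655 C

655 C


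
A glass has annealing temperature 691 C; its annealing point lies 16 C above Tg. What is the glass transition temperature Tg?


Rearrange T_anneal = Tg + offset for Tg:
  Tg = T_anneal - offset = 691 - 16 = 675 C

675 C


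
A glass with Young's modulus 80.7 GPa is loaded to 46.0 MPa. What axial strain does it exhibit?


Rearrange E = sigma / epsilon:
  epsilon = sigma / E
  E (MPa) = 80.7 * 1000 = 80700
  epsilon = 46.0 / 80700 = 0.00057

0.00057


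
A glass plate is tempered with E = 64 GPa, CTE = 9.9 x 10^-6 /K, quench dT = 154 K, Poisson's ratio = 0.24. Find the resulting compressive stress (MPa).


Tempering stress: sigma = E * alpha * dT / (1 - nu)
  E (MPa) = 64 * 1000 = 64000
  Numerator = 64000 * (9.9 x 10^-6) * 154 = 97.5744
  Denominator = 1 - 0.24 = 0.76
  sigma = 97.5744 / 0.76 = 128.4 MPa

128.4 MPa


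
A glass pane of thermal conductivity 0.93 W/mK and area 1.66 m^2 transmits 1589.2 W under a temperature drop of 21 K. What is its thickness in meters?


Fourier's law: t = k * A * dT / Q
  t = 0.93 * 1.66 * 21 / 1589.2
  t = 32.4198 / 1589.2 = 0.0204 m

0.0204 m


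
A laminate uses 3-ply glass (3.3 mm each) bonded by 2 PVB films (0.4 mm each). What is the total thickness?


Total thickness = glass contribution + PVB contribution
  Glass: 3 * 3.3 = 9.9 mm
  PVB: 2 * 0.4 = 0.8 mm
  Total = 9.9 + 0.8 = 10.7 mm

10.7 mm


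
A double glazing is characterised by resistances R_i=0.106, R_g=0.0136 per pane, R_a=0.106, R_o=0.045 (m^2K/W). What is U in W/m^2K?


Total thermal resistance (series):
  R_total = R_in + R_glass + R_air + R_glass + R_out
  R_total = 0.106 + 0.0136 + 0.106 + 0.0136 + 0.045 = 0.2842 m^2K/W
U-value = 1 / R_total = 1 / 0.2842 = 3.519 W/m^2K

3.519 W/m^2K


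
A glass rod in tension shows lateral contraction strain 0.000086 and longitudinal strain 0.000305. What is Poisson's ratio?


Poisson's ratio: nu = lateral strain / axial strain
  nu = 0.000086 / 0.000305 = 0.282

0.282


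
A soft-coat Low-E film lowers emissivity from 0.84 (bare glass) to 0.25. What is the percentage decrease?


Percentage reduction = (1 - coated/uncoated) * 100
  Ratio = 0.25 / 0.84 = 0.2976
  Reduction = (1 - 0.2976) * 100 = 70.2%

70.2%


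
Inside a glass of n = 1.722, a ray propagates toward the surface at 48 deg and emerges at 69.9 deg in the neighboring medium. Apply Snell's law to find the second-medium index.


Apply Snell's law: n1 * sin(theta1) = n2 * sin(theta2)
  n2 = n1 * sin(theta1) / sin(theta2)
  sin(48) = 0.743145
  sin(69.9) = 0.939094
  n2 = 1.722 * 0.743145 / 0.939094 = 1.3627

1.3627


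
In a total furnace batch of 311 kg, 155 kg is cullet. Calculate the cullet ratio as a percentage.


Cullet ratio = (cullet mass / total batch mass) * 100
  Ratio = 155 / 311 * 100 = 49.84%

49.84%


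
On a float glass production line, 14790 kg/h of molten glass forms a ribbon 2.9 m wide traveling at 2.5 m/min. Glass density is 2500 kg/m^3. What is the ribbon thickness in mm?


Ribbon cross-section from mass balance:
  Volume rate = throughput / density = 14790 / 2500 = 5.916 m^3/h
  thickness = volume rate / (speed * 60 * width), i.e.
  thickness = throughput / (60 * speed * width * density) * 1000
  thickness = 14790 / (60 * 2.5 * 2.9 * 2500) * 1000 = 13.6 mm

13.6 mm


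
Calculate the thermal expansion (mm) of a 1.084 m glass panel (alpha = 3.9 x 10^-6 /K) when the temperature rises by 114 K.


Thermal expansion formula: dL = alpha * L0 * dT
  dL = (3.9 x 10^-6) * 1.084 * 114 = 0.00048195 m
Convert to mm: 0.00048195 * 1000 = 0.4819 mm

0.4819 mm


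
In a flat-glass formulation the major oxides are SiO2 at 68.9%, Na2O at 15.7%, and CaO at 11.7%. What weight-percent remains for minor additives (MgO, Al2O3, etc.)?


Sum the three major oxides:
  SiO2 + Na2O + CaO = 68.9 + 15.7 + 11.7 = 96.3%
Subtract from 100%:
  Others = 100 - 96.3 = 3.7%

3.7%


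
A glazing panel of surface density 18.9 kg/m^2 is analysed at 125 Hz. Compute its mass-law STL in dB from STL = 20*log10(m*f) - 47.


Mass law: STL = 20 * log10(m * f) - 47
  m * f = 18.9 * 125 = 2362.5
  log10(2362.5) = 3.37337
  STL = 20 * 3.37337 - 47 = 67.4674 - 47 = 20.5 dB

20.5 dB


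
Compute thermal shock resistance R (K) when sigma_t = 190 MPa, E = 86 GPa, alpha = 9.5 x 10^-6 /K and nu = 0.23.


Thermal shock resistance: R = sigma * (1 - nu) / (E * alpha)
  Numerator = 190 * (1 - 0.23) = 146.3
  Denominator = 86 * 1000 * (9.5 x 10^-6) = 0.817
  R = 146.3 / 0.817 = 179.1 K

179.1 K


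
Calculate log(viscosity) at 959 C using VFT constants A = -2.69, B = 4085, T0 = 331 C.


VFT equation: log(eta) = A + B / (T - T0)
  T - T0 = 959 - 331 = 628
  B / (T - T0) = 4085 / 628 = 6.505
  log(eta) = -2.69 + 6.505 = 3.815

3.815


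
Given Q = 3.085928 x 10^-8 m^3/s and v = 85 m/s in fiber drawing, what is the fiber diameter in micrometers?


Cross-sectional area from continuity:
  A = Q / v = 3.085928 x 10^-8 / 85 = 3.630504 x 10^-10 m^2
Diameter from circular cross-section:
  d = sqrt(4A / pi) * 10^6 (m -> um)
  d = sqrt(4 * 3.630504 x 10^-10 / pi) * 10^6 = 21.5 um

21.5 um


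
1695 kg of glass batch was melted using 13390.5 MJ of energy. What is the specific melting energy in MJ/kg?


Rearrange E = m * s for s:
  s = E / m
  s = 13390.5 / 1695 = 7.9 MJ/kg

7.9 MJ/kg


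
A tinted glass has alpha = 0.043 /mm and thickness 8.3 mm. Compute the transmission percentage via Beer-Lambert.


Beer-Lambert law: T = exp(-alpha * thickness)
  exponent = -0.043 * 8.3 = -0.3569
  T = exp(-0.3569) = 0.6998
  Percentage = 0.6998 * 100 = 69.98%

69.98%


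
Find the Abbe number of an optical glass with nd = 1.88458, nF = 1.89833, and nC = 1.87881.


Abbe number formula: Vd = (nd - 1) / (nF - nC)
  nd - 1 = 1.88458 - 1 = 0.88458
  nF - nC = 1.89833 - 1.87881 = 0.01952
  Vd = 0.88458 / 0.01952 = 45.32

45.32


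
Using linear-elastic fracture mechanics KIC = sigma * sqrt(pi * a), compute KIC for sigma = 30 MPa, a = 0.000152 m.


Fracture toughness: KIC = sigma * sqrt(pi * a)
  pi * a = pi * 0.000152 = 0.000477522
  sqrt(pi * a) = 0.021852
  KIC = 30 * 0.021852 = 0.656 MPa*sqrt(m)

0.656 MPa*sqrt(m)


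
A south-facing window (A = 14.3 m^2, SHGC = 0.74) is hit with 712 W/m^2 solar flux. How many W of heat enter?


Solar heat gain: Q = Area * SHGC * Irradiance
  Q = 14.3 * 0.74 * 712 = 7534.4 W

7534.4 W


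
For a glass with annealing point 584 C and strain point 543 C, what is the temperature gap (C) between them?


Gap = T_anneal - T_strain:
  gap = 584 - 543 = 41 C

41 C


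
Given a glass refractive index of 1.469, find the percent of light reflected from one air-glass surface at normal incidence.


Fresnel reflectance at normal incidence:
  R = ((n - 1)/(n + 1))^2
  (n - 1)/(n + 1) = (1.469 - 1)/(1.469 + 1) = 0.189955
  R = 0.189955^2 = 0.0360829
  R(%) = 0.0360829 * 100 = 3.608%

3.608%


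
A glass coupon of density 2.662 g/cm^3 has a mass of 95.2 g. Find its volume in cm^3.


Rearrange rho = m / V:
  V = m / rho
  V = 95.2 / 2.662 = 35.763 cm^3

35.763 cm^3


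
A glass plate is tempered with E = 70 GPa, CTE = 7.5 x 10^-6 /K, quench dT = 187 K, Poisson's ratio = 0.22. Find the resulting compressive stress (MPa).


Tempering stress: sigma = E * alpha * dT / (1 - nu)
  E (MPa) = 70 * 1000 = 70000
  Numerator = 70000 * (7.5 x 10^-6) * 187 = 98.175
  Denominator = 1 - 0.22 = 0.78
  sigma = 98.175 / 0.78 = 125.9 MPa

125.9 MPa


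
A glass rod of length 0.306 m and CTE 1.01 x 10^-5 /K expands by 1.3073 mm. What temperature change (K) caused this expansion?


Rearrange dL = alpha * L0 * dT for dT:
  dT = dL / (alpha * L0)
  dL (m) = 1.3073 / 1000 = 0.0013073
  dT = 0.0013073 / ((1.01 x 10^-5) * 0.306) = 423.0 K

423.0 K


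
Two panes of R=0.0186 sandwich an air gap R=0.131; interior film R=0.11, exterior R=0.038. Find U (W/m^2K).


Total thermal resistance (series):
  R_total = R_in + R_glass + R_air + R_glass + R_out
  R_total = 0.11 + 0.0186 + 0.131 + 0.0186 + 0.038 = 0.3162 m^2K/W
U-value = 1 / R_total = 1 / 0.3162 = 3.163 W/m^2K

3.163 W/m^2K


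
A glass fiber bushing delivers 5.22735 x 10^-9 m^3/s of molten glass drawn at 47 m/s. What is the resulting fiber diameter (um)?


Cross-sectional area from continuity:
  A = Q / v = 5.22735 x 10^-9 / 47 = 1.112202 x 10^-10 m^2
Diameter from circular cross-section:
  d = sqrt(4A / pi) * 10^6 (m -> um)
  d = sqrt(4 * 1.112202 x 10^-10 / pi) * 10^6 = 11.9 um

11.9 um


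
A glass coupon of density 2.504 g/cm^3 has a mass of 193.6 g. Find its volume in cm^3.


Rearrange rho = m / V:
  V = m / rho
  V = 193.6 / 2.504 = 77.316 cm^3

77.316 cm^3


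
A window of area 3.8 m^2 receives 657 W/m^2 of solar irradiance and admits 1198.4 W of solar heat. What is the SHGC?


Rearrange Q = Area * SHGC * Irradiance:
  SHGC = Q / (Area * Irradiance)
  SHGC = 1198.4 / (3.8 * 657) = 0.48

0.48


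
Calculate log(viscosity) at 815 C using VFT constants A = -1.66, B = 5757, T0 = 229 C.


VFT equation: log(eta) = A + B / (T - T0)
  T - T0 = 815 - 229 = 586
  B / (T - T0) = 5757 / 586 = 9.824
  log(eta) = -1.66 + 9.824 = 8.164

8.164


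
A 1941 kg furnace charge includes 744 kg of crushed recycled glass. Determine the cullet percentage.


Cullet ratio = (cullet mass / total batch mass) * 100
  Ratio = 744 / 1941 * 100 = 38.33%

38.33%


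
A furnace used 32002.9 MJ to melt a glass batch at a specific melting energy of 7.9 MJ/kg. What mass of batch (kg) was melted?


Rearrange E = m * s for m:
  m = E / s
  m = 32002.9 / 7.9 = 4051.0 kg

4051.0 kg


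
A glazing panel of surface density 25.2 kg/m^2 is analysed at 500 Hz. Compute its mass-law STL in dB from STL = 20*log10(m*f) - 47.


Mass law: STL = 20 * log10(m * f) - 47
  m * f = 25.2 * 500 = 12600
  log10(12600) = 4.10037
  STL = 20 * 4.10037 - 47 = 82.0074 - 47 = 35.0 dB

35.0 dB


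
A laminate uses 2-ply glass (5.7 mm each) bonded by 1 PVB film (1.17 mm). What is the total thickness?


Total thickness = glass contribution + PVB contribution
  Glass: 2 * 5.7 = 11.4 mm
  PVB: 1 * 1.17 = 1.17 mm
  Total = 11.4 + 1.17 = 12.57 mm

12.57 mm


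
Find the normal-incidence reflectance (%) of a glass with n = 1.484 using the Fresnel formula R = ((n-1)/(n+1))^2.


Fresnel reflectance at normal incidence:
  R = ((n - 1)/(n + 1))^2
  (n - 1)/(n + 1) = (1.484 - 1)/(1.484 + 1) = 0.194847
  R = 0.194847^2 = 0.0379654
  R(%) = 0.0379654 * 100 = 3.797%

3.797%


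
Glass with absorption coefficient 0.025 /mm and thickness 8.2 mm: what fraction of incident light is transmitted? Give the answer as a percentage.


Beer-Lambert law: T = exp(-alpha * thickness)
  exponent = -0.025 * 8.2 = -0.205
  T = exp(-0.205) = 0.8146
  Percentage = 0.8146 * 100 = 81.46%

81.46%


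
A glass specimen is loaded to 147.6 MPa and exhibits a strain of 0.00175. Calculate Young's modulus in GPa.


Young's modulus: E = stress / strain
  E = 147.6 MPa / 0.00175 = 84342.86 MPa
Convert to GPa: 84342.86 / 1000 = 84.34 GPa

84.34 GPa


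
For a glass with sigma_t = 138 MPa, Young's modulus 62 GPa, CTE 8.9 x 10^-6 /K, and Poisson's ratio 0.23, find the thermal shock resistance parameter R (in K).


Thermal shock resistance: R = sigma * (1 - nu) / (E * alpha)
  Numerator = 138 * (1 - 0.23) = 106.26
  Denominator = 62 * 1000 * (8.9 x 10^-6) = 0.5518
  R = 106.26 / 0.5518 = 192.6 K

192.6 K


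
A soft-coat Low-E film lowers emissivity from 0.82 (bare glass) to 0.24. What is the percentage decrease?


Percentage reduction = (1 - coated/uncoated) * 100
  Ratio = 0.24 / 0.82 = 0.2927
  Reduction = (1 - 0.2927) * 100 = 70.7%

70.7%


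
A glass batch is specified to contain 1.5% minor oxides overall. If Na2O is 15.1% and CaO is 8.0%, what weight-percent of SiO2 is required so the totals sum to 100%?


Known pieces sum to 100%:
  SiO2 = 100 - (others + Na2O + CaO)
  SiO2 = 100 - (1.5 + 15.1 + 8.0) = 75.4%

75.4%


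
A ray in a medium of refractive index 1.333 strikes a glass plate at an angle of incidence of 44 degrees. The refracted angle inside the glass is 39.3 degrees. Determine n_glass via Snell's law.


Apply Snell's law: n1 * sin(theta1) = n2 * sin(theta2)
  n2 = n1 * sin(theta1) / sin(theta2)
  sin(44) = 0.694658
  sin(39.3) = 0.633381
  n2 = 1.333 * 0.694658 / 0.633381 = 1.462

1.462


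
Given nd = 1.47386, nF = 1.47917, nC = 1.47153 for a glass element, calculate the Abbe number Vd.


Abbe number formula: Vd = (nd - 1) / (nF - nC)
  nd - 1 = 1.47386 - 1 = 0.47386
  nF - nC = 1.47917 - 1.47153 = 0.00764
  Vd = 0.47386 / 0.00764 = 62.02

62.02


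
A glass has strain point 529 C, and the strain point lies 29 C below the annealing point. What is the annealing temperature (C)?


T_anneal = T_strain + gap:
  T_anneal = 529 + 29 = 558 C

558 C


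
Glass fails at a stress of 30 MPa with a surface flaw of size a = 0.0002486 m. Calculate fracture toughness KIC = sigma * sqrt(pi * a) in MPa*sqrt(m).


Fracture toughness: KIC = sigma * sqrt(pi * a)
  pi * a = pi * 0.0002486 = 0.000781
  sqrt(pi * a) = 0.027946
  KIC = 30 * 0.027946 = 0.838 MPa*sqrt(m)

0.838 MPa*sqrt(m)


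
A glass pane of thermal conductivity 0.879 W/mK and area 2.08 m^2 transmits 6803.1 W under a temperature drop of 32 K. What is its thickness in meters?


Fourier's law: t = k * A * dT / Q
  t = 0.879 * 2.08 * 32 / 6803.1
  t = 58.50624 / 6803.1 = 0.0086 m

0.0086 m


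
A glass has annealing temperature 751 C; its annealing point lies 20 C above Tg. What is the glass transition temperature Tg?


Rearrange T_anneal = Tg + offset for Tg:
  Tg = T_anneal - offset = 751 - 20 = 731 C

731 C


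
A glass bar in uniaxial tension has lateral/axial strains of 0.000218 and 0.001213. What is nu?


Poisson's ratio: nu = lateral strain / axial strain
  nu = 0.000218 / 0.001213 = 0.1797

0.1797


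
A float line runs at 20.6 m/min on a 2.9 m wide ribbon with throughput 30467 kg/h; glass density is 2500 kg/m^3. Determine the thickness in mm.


Ribbon cross-section from mass balance:
  Volume rate = throughput / density = 30467 / 2500 = 12.1868 m^3/h
  thickness = volume rate / (speed * 60 * width), i.e.
  thickness = throughput / (60 * speed * width * density) * 1000
  thickness = 30467 / (60 * 20.6 * 2.9 * 2500) * 1000 = 3.4 mm

3.4 mm


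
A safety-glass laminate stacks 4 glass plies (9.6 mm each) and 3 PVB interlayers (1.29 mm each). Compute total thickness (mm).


Total thickness = glass contribution + PVB contribution
  Glass: 4 * 9.6 = 38.4 mm
  PVB: 3 * 1.29 = 3.87 mm
  Total = 38.4 + 3.87 = 42.27 mm

42.27 mm


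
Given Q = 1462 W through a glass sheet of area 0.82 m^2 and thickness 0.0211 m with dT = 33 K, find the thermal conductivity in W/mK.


Fourier's law rearranged: k = Q * t / (A * dT)
  Numerator = 1462 * 0.0211 = 30.8482
  Denominator = 0.82 * 33 = 27.06
  k = 30.8482 / 27.06 = 1.14 W/mK

1.14 W/mK


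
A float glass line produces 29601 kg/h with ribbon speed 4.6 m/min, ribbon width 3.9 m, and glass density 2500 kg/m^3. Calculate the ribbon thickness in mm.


Ribbon cross-section from mass balance:
  Volume rate = throughput / density = 29601 / 2500 = 11.8404 m^3/h
  thickness = volume rate / (speed * 60 * width), i.e.
  thickness = throughput / (60 * speed * width * density) * 1000
  thickness = 29601 / (60 * 4.6 * 3.9 * 2500) * 1000 = 11.0 mm

11.0 mm


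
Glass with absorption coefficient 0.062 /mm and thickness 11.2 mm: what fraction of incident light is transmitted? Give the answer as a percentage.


Beer-Lambert law: T = exp(-alpha * thickness)
  exponent = -0.062 * 11.2 = -0.6944
  T = exp(-0.6944) = 0.4994
  Percentage = 0.4994 * 100 = 49.94%

49.94%


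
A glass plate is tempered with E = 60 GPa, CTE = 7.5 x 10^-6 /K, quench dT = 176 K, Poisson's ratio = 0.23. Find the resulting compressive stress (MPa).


Tempering stress: sigma = E * alpha * dT / (1 - nu)
  E (MPa) = 60 * 1000 = 60000
  Numerator = 60000 * (7.5 x 10^-6) * 176 = 79.2
  Denominator = 1 - 0.23 = 0.77
  sigma = 79.2 / 0.77 = 102.9 MPa

102.9 MPa


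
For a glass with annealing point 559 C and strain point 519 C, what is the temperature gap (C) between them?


Gap = T_anneal - T_strain:
  gap = 559 - 519 = 40 C

40 C


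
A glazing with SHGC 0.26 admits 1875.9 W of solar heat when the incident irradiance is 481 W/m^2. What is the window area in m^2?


Rearrange Q = Area * SHGC * Irradiance:
  Area = Q / (SHGC * Irradiance)
  Area = 1875.9 / (0.26 * 481) = 15.0 m^2

15.0 m^2


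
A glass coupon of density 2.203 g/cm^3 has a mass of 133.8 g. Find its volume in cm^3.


Rearrange rho = m / V:
  V = m / rho
  V = 133.8 / 2.203 = 60.735 cm^3

60.735 cm^3


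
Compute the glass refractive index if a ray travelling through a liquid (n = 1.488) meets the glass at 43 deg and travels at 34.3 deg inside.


Apply Snell's law: n1 * sin(theta1) = n2 * sin(theta2)
  n2 = n1 * sin(theta1) / sin(theta2)
  sin(43) = 0.681998
  sin(34.3) = 0.563526
  n2 = 1.488 * 0.681998 / 0.563526 = 1.8008

1.8008


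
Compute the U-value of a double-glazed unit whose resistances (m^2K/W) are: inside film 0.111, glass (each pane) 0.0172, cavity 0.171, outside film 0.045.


Total thermal resistance (series):
  R_total = R_in + R_glass + R_air + R_glass + R_out
  R_total = 0.111 + 0.0172 + 0.171 + 0.0172 + 0.045 = 0.3614 m^2K/W
U-value = 1 / R_total = 1 / 0.3614 = 2.767 W/m^2K

2.767 W/m^2K


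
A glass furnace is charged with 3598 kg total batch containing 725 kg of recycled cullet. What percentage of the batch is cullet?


Cullet ratio = (cullet mass / total batch mass) * 100
  Ratio = 725 / 3598 * 100 = 20.15%

20.15%


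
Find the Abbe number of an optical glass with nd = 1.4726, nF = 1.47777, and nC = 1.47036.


Abbe number formula: Vd = (nd - 1) / (nF - nC)
  nd - 1 = 1.4726 - 1 = 0.4726
  nF - nC = 1.47777 - 1.47036 = 0.00741
  Vd = 0.4726 / 0.00741 = 63.78

63.78


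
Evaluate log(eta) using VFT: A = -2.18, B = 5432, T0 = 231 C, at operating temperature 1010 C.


VFT equation: log(eta) = A + B / (T - T0)
  T - T0 = 1010 - 231 = 779
  B / (T - T0) = 5432 / 779 = 6.973
  log(eta) = -2.18 + 6.973 = 4.793

4.793


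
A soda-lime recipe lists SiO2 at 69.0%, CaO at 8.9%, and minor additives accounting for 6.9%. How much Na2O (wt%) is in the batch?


Pieces sum to 100%:
  Na2O = 100 - (SiO2 + CaO + others)
  Na2O = 100 - (69.0 + 8.9 + 6.9) = 15.2%

15.2%


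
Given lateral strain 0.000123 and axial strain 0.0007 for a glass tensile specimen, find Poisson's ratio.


Poisson's ratio: nu = lateral strain / axial strain
  nu = 0.000123 / 0.0007 = 0.1757

0.1757


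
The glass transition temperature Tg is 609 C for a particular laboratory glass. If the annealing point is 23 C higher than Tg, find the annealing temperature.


The annealing temperature is Tg plus the offset:
  T_anneal = 609 + 23 = 632 C

632 C


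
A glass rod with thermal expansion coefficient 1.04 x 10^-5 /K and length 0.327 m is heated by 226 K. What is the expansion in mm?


Thermal expansion formula: dL = alpha * L0 * dT
  dL = (1.04 x 10^-5) * 0.327 * 226 = 0.00076858 m
Convert to mm: 0.00076858 * 1000 = 0.7686 mm

0.7686 mm


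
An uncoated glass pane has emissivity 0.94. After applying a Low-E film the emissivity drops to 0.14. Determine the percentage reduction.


Percentage reduction = (1 - coated/uncoated) * 100
  Ratio = 0.14 / 0.94 = 0.1489
  Reduction = (1 - 0.1489) * 100 = 85.1%

85.1%


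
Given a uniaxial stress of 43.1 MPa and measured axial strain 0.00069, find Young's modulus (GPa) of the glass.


Young's modulus: E = stress / strain
  E = 43.1 MPa / 0.00069 = 62463.77 MPa
Convert to GPa: 62463.77 / 1000 = 62.46 GPa

62.46 GPa


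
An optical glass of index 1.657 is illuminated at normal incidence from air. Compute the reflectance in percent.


Fresnel reflectance at normal incidence:
  R = ((n - 1)/(n + 1))^2
  (n - 1)/(n + 1) = (1.657 - 1)/(1.657 + 1) = 0.247271
  R = 0.247271^2 = 0.0611429
  R(%) = 0.0611429 * 100 = 6.114%

6.114%


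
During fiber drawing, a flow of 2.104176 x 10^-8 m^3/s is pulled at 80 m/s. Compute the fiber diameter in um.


Cross-sectional area from continuity:
  A = Q / v = 2.104176 x 10^-8 / 80 = 2.63022 x 10^-10 m^2
Diameter from circular cross-section:
  d = sqrt(4A / pi) * 10^6 (m -> um)
  d = sqrt(4 * 2.63022 x 10^-10 / pi) * 10^6 = 18.3 um

18.3 um


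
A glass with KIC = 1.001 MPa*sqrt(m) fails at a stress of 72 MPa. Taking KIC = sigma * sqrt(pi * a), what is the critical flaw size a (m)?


Rearrange KIC = sigma * sqrt(pi * a):
  sqrt(pi * a) = KIC / sigma
  sqrt(pi * a) = 1.001 / 72 = 0.013903
  a = (KIC / sigma)^2 / pi
  a = 0.013903^2 / pi = 0.0000615 m

0.0000615 m


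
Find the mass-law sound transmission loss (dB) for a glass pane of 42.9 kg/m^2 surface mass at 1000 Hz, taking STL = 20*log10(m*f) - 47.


Mass law: STL = 20 * log10(m * f) - 47
  m * f = 42.9 * 1000 = 42900
  log10(42900) = 4.63246
  STL = 20 * 4.63246 - 47 = 92.6492 - 47 = 45.6 dB

45.6 dB


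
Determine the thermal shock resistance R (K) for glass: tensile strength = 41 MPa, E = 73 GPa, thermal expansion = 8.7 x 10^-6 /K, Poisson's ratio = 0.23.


Thermal shock resistance: R = sigma * (1 - nu) / (E * alpha)
  Numerator = 41 * (1 - 0.23) = 31.57
  Denominator = 73 * 1000 * (8.7 x 10^-6) = 0.6351
  R = 31.57 / 0.6351 = 49.7 K

49.7 K


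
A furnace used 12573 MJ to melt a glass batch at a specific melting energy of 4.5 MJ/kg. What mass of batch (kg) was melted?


Rearrange E = m * s for m:
  m = E / s
  m = 12573 / 4.5 = 2794.0 kg

2794.0 kg


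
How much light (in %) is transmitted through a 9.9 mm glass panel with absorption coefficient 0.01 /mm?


Beer-Lambert law: T = exp(-alpha * thickness)
  exponent = -0.01 * 9.9 = -0.099
  T = exp(-0.099) = 0.9057
  Percentage = 0.9057 * 100 = 90.57%

90.57%


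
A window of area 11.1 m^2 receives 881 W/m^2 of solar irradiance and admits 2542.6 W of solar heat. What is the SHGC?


Rearrange Q = Area * SHGC * Irradiance:
  SHGC = Q / (Area * Irradiance)
  SHGC = 2542.6 / (11.1 * 881) = 0.26

0.26


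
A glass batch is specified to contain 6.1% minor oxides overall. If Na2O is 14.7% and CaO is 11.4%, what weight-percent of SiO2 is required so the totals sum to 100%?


Known pieces sum to 100%:
  SiO2 = 100 - (others + Na2O + CaO)
  SiO2 = 100 - (6.1 + 14.7 + 11.4) = 67.8%

67.8%


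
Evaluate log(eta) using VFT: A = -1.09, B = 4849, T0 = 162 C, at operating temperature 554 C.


VFT equation: log(eta) = A + B / (T - T0)
  T - T0 = 554 - 162 = 392
  B / (T - T0) = 4849 / 392 = 12.37
  log(eta) = -1.09 + 12.37 = 11.28

11.28


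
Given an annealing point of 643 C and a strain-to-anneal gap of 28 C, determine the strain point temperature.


Strain point = annealing point - difference:
  T_strain = 643 - 28 = 615 C

615 C


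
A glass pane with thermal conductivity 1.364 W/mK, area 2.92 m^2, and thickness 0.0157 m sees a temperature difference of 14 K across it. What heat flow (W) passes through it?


Fourier's law: Q = k * A * dT / t
  Q = 1.364 * 2.92 * 14 / 0.0157
  Q = 55.76032 / 0.0157 = 3551.6 W

3551.6 W


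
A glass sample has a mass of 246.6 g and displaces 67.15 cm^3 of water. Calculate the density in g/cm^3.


Use the definition of density:
  rho = mass / volume
  rho = 246.6 / 67.15 = 3.672 g/cm^3

3.672 g/cm^3


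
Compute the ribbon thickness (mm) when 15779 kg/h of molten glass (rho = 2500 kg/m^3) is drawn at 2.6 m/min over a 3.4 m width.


Ribbon cross-section from mass balance:
  Volume rate = throughput / density = 15779 / 2500 = 6.3116 m^3/h
  thickness = volume rate / (speed * 60 * width), i.e.
  thickness = throughput / (60 * speed * width * density) * 1000
  thickness = 15779 / (60 * 2.6 * 3.4 * 2500) * 1000 = 11.9 mm

11.9 mm


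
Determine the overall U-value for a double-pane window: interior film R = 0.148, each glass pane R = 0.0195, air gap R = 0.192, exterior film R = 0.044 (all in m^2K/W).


Total thermal resistance (series):
  R_total = R_in + R_glass + R_air + R_glass + R_out
  R_total = 0.148 + 0.0195 + 0.192 + 0.0195 + 0.044 = 0.423 m^2K/W
U-value = 1 / R_total = 1 / 0.423 = 2.364 W/m^2K

2.364 W/m^2K


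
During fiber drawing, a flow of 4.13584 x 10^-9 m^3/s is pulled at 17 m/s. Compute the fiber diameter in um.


Cross-sectional area from continuity:
  A = Q / v = 4.13584 x 10^-9 / 17 = 2.432847 x 10^-10 m^2
Diameter from circular cross-section:
  d = sqrt(4A / pi) * 10^6 (m -> um)
  d = sqrt(4 * 2.432847 x 10^-10 / pi) * 10^6 = 17.6 um

17.6 um


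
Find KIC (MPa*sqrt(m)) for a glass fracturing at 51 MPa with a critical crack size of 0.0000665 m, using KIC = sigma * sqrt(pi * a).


Fracture toughness: KIC = sigma * sqrt(pi * a)
  pi * a = pi * 0.0000665 = 0.000208916
  sqrt(pi * a) = 0.014454
  KIC = 51 * 0.014454 = 0.737 MPa*sqrt(m)

0.737 MPa*sqrt(m)


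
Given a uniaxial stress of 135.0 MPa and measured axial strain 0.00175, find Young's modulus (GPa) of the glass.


Young's modulus: E = stress / strain
  E = 135.0 MPa / 0.00175 = 77142.86 MPa
Convert to GPa: 77142.86 / 1000 = 77.14 GPa

77.14 GPa


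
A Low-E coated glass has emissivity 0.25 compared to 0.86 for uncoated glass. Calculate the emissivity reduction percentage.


Percentage reduction = (1 - coated/uncoated) * 100
  Ratio = 0.25 / 0.86 = 0.2907
  Reduction = (1 - 0.2907) * 100 = 70.9%

70.9%


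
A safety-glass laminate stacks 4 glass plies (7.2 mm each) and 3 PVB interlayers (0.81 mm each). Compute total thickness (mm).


Total thickness = glass contribution + PVB contribution
  Glass: 4 * 7.2 = 28.8 mm
  PVB: 3 * 0.81 = 2.43 mm
  Total = 28.8 + 2.43 = 31.23 mm

31.23 mm


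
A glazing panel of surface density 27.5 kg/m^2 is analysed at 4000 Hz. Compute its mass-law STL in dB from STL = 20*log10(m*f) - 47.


Mass law: STL = 20 * log10(m * f) - 47
  m * f = 27.5 * 4000 = 110000
  log10(110000) = 5.04139
  STL = 20 * 5.04139 - 47 = 100.8278 - 47 = 53.8 dB

53.8 dB


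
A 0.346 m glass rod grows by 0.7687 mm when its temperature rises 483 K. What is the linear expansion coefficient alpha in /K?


Rearrange dL = alpha * L0 * dT for alpha:
  alpha = dL / (L0 * dT)
  alpha = (0.7687 / 1000) / (0.346 * 483) = 0.0000046 /K = 4.6 x 10^-6 /K

4.6 x 10^-6 /K


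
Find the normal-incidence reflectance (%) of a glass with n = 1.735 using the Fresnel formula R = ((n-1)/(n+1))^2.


Fresnel reflectance at normal incidence:
  R = ((n - 1)/(n + 1))^2
  (n - 1)/(n + 1) = (1.735 - 1)/(1.735 + 1) = 0.268739
  R = 0.268739^2 = 0.0722207
  R(%) = 0.0722207 * 100 = 7.222%

7.222%


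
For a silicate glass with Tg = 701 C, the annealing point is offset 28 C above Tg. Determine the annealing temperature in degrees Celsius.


The annealing temperature is Tg plus the offset:
  T_anneal = 701 + 28 = 729 C

729 C


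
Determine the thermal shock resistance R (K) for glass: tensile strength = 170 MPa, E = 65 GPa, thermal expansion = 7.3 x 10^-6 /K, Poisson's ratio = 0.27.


Thermal shock resistance: R = sigma * (1 - nu) / (E * alpha)
  Numerator = 170 * (1 - 0.27) = 124.1
  Denominator = 65 * 1000 * (7.3 x 10^-6) = 0.4745
  R = 124.1 / 0.4745 = 261.5 K

261.5 K


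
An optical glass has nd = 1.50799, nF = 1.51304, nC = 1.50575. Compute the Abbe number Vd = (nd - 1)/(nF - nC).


Abbe number formula: Vd = (nd - 1) / (nF - nC)
  nd - 1 = 1.50799 - 1 = 0.50799
  nF - nC = 1.51304 - 1.50575 = 0.00729
  Vd = 0.50799 / 0.00729 = 69.68

69.68


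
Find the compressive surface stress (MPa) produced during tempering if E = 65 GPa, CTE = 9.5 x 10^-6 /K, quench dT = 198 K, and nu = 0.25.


Tempering stress: sigma = E * alpha * dT / (1 - nu)
  E (MPa) = 65 * 1000 = 65000
  Numerator = 65000 * (9.5 x 10^-6) * 198 = 122.265
  Denominator = 1 - 0.25 = 0.75
  sigma = 122.265 / 0.75 = 163.0 MPa

163.0 MPa


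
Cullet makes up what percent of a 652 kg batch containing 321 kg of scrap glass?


Cullet ratio = (cullet mass / total batch mass) * 100
  Ratio = 321 / 652 * 100 = 49.23%

49.23%


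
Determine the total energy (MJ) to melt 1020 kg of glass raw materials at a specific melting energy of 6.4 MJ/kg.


Total energy = mass * specific energy
  E = 1020 * 6.4 = 6528 MJ

6528 MJ


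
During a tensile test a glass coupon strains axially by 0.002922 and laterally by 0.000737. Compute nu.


Poisson's ratio: nu = lateral strain / axial strain
  nu = 0.000737 / 0.002922 = 0.2522

0.2522


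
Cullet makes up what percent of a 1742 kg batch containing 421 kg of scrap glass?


Cullet ratio = (cullet mass / total batch mass) * 100
  Ratio = 421 / 1742 * 100 = 24.17%

24.17%


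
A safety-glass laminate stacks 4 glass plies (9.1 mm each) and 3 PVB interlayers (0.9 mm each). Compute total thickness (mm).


Total thickness = glass contribution + PVB contribution
  Glass: 4 * 9.1 = 36.4 mm
  PVB: 3 * 0.9 = 2.7 mm
  Total = 36.4 + 2.7 = 39.1 mm

39.1 mm


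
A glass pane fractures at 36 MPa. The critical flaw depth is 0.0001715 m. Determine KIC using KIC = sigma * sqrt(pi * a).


Fracture toughness: KIC = sigma * sqrt(pi * a)
  pi * a = pi * 0.0001715 = 0.000538783
  sqrt(pi * a) = 0.023212
  KIC = 36 * 0.023212 = 0.836 MPa*sqrt(m)

0.836 MPa*sqrt(m)


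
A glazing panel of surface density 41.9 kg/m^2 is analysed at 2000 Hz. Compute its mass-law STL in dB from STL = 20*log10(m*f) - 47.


Mass law: STL = 20 * log10(m * f) - 47
  m * f = 41.9 * 2000 = 83800
  log10(83800) = 4.92324
  STL = 20 * 4.92324 - 47 = 98.4648 - 47 = 51.5 dB

51.5 dB


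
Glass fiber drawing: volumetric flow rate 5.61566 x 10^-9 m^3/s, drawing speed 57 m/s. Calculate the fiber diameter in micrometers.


Cross-sectional area from continuity:
  A = Q / v = 5.61566 x 10^-9 / 57 = 9.852035 x 10^-11 m^2
Diameter from circular cross-section:
  d = sqrt(4A / pi) * 10^6 (m -> um)
  d = sqrt(4 * 9.852035 x 10^-11 / pi) * 10^6 = 11.2 um

11.2 um


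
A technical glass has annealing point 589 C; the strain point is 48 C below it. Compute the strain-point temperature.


Strain point = annealing point - difference:
  T_strain = 589 - 48 = 541 C

541 C


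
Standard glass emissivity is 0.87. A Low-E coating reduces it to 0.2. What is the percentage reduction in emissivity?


Percentage reduction = (1 - coated/uncoated) * 100
  Ratio = 0.2 / 0.87 = 0.2299
  Reduction = (1 - 0.2299) * 100 = 77.0%

77.0%


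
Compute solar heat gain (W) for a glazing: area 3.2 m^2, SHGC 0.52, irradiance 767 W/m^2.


Solar heat gain: Q = Area * SHGC * Irradiance
  Q = 3.2 * 0.52 * 767 = 1276.3 W

1276.3 W


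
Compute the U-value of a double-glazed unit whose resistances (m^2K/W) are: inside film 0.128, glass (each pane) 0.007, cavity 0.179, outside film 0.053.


Total thermal resistance (series):
  R_total = R_in + R_glass + R_air + R_glass + R_out
  R_total = 0.128 + 0.007 + 0.179 + 0.007 + 0.053 = 0.374 m^2K/W
U-value = 1 / R_total = 1 / 0.374 = 2.674 W/m^2K

2.674 W/m^2K


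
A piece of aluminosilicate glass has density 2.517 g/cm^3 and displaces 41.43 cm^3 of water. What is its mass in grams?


Rearrange rho = m / V:
  m = rho * V
  m = 2.517 * 41.43 = 104.279 g

104.279 g


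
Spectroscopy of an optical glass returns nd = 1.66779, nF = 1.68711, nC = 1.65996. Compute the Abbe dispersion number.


Abbe number formula: Vd = (nd - 1) / (nF - nC)
  nd - 1 = 1.66779 - 1 = 0.66779
  nF - nC = 1.68711 - 1.65996 = 0.02715
  Vd = 0.66779 / 0.02715 = 24.6

24.6


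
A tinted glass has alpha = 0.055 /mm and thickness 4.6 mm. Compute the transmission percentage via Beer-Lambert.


Beer-Lambert law: T = exp(-alpha * thickness)
  exponent = -0.055 * 4.6 = -0.253
  T = exp(-0.253) = 0.7765
  Percentage = 0.7765 * 100 = 77.65%

77.65%


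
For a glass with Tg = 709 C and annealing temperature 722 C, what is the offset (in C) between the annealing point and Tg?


Offset = T_anneal - Tg:
  offset = 722 - 709 = 13 C

13 C


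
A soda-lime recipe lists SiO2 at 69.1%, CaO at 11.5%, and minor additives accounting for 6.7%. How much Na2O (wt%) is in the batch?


Pieces sum to 100%:
  Na2O = 100 - (SiO2 + CaO + others)
  Na2O = 100 - (69.1 + 11.5 + 6.7) = 12.7%

12.7%


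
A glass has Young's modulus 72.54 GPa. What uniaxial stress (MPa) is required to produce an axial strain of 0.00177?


Rearrange E = sigma / epsilon:
  sigma = E * epsilon
  E (MPa) = 72.54 * 1000 = 72540
  sigma = 72540 * 0.00177 = 128.4 MPa

128.4 MPa


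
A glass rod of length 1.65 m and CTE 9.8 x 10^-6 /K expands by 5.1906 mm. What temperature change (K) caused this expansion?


Rearrange dL = alpha * L0 * dT for dT:
  dT = dL / (alpha * L0)
  dL (m) = 5.1906 / 1000 = 0.0051906
  dT = 0.0051906 / ((9.8 x 10^-6) * 1.65) = 321.0 K

321.0 K


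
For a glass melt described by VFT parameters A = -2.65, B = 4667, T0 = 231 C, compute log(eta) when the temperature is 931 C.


VFT equation: log(eta) = A + B / (T - T0)
  T - T0 = 931 - 231 = 700
  B / (T - T0) = 4667 / 700 = 6.667
  log(eta) = -2.65 + 6.667 = 4.017

4.017


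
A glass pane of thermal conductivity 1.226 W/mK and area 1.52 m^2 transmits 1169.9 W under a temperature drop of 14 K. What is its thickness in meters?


Fourier's law: t = k * A * dT / Q
  t = 1.226 * 1.52 * 14 / 1169.9
  t = 26.08928 / 1169.9 = 0.0223 m

0.0223 m


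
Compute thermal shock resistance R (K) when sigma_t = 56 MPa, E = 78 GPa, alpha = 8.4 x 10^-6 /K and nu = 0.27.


Thermal shock resistance: R = sigma * (1 - nu) / (E * alpha)
  Numerator = 56 * (1 - 0.27) = 40.88
  Denominator = 78 * 1000 * (8.4 x 10^-6) = 0.6552
  R = 40.88 / 0.6552 = 62.4 K

62.4 K


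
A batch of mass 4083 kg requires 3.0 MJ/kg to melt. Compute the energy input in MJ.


Total energy = mass * specific energy
  E = 4083 * 3.0 = 12249 MJ

12249 MJ


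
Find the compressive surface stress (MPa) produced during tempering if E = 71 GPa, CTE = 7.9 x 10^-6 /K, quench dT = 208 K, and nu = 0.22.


Tempering stress: sigma = E * alpha * dT / (1 - nu)
  E (MPa) = 71 * 1000 = 71000
  Numerator = 71000 * (7.9 x 10^-6) * 208 = 116.6672
  Denominator = 1 - 0.22 = 0.78
  sigma = 116.6672 / 0.78 = 149.6 MPa

149.6 MPa


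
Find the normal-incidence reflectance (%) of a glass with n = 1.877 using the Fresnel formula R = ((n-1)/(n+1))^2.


Fresnel reflectance at normal incidence:
  R = ((n - 1)/(n + 1))^2
  (n - 1)/(n + 1) = (1.877 - 1)/(1.877 + 1) = 0.304831
  R = 0.304831^2 = 0.0929219
  R(%) = 0.0929219 * 100 = 9.292%

9.292%


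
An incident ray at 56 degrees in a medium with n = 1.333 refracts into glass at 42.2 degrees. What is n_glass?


Apply Snell's law: n1 * sin(theta1) = n2 * sin(theta2)
  n2 = n1 * sin(theta1) / sin(theta2)
  sin(56) = 0.829038
  sin(42.2) = 0.671721
  n2 = 1.333 * 0.829038 / 0.671721 = 1.6452

1.6452


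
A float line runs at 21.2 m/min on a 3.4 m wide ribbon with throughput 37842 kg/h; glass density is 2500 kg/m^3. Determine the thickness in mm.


Ribbon cross-section from mass balance:
  Volume rate = throughput / density = 37842 / 2500 = 15.1368 m^3/h
  thickness = volume rate / (speed * 60 * width), i.e.
  thickness = throughput / (60 * speed * width * density) * 1000
  thickness = 37842 / (60 * 21.2 * 3.4 * 2500) * 1000 = 3.5 mm

3.5 mm


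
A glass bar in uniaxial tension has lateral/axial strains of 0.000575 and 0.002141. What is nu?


Poisson's ratio: nu = lateral strain / axial strain
  nu = 0.000575 / 0.002141 = 0.2686

0.2686


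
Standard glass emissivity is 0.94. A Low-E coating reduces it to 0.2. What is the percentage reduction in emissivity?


Percentage reduction = (1 - coated/uncoated) * 100
  Ratio = 0.2 / 0.94 = 0.2128
  Reduction = (1 - 0.2128) * 100 = 78.7%

78.7%


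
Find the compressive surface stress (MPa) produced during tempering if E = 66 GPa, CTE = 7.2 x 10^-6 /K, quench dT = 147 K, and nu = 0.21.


Tempering stress: sigma = E * alpha * dT / (1 - nu)
  E (MPa) = 66 * 1000 = 66000
  Numerator = 66000 * (7.2 x 10^-6) * 147 = 69.8544
  Denominator = 1 - 0.21 = 0.79
  sigma = 69.8544 / 0.79 = 88.4 MPa

88.4 MPa


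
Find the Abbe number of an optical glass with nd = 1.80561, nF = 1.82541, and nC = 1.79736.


Abbe number formula: Vd = (nd - 1) / (nF - nC)
  nd - 1 = 1.80561 - 1 = 0.80561
  nF - nC = 1.82541 - 1.79736 = 0.02805
  Vd = 0.80561 / 0.02805 = 28.72

28.72


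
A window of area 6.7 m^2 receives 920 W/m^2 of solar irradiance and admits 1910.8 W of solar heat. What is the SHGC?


Rearrange Q = Area * SHGC * Irradiance:
  SHGC = Q / (Area * Irradiance)
  SHGC = 1910.8 / (6.7 * 920) = 0.31

0.31


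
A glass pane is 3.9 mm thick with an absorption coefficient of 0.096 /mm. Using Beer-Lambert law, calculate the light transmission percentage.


Beer-Lambert law: T = exp(-alpha * thickness)
  exponent = -0.096 * 3.9 = -0.3744
  T = exp(-0.3744) = 0.6877
  Percentage = 0.6877 * 100 = 68.77%

68.77%
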